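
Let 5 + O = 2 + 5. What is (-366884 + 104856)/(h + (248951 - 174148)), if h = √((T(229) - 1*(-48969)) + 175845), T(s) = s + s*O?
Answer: -4900120121/1398815827 + 65507*√225501/1398815827 ≈ -3.4808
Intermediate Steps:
O = 2 (O = -5 + (2 + 5) = -5 + 7 = 2)
T(s) = 3*s (T(s) = s + s*2 = s + 2*s = 3*s)
h = √225501 (h = √((3*229 - 1*(-48969)) + 175845) = √((687 + 48969) + 175845) = √(49656 + 175845) = √225501 ≈ 474.87)
(-366884 + 104856)/(h + (248951 - 174148)) = (-366884 + 104856)/(√225501 + (248951 - 174148)) = -262028/(√225501 + 74803) = -262028/(74803 + √225501)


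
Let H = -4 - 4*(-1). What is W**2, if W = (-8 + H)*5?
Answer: 1600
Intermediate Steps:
H = 0 (H = -4 + 4 = 0)
W = -40 (W = (-8 + 0)*5 = -8*5 = -40)
W**2 = (-40)**2 = 1600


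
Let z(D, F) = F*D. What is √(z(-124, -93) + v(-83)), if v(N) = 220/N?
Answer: 2*√19856422/83 ≈ 107.37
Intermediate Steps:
z(D, F) = D*F
√(z(-124, -93) + v(-83)) = √(-124*(-93) + 220/(-83)) = √(11532 + 220*(-1/83)) = √(11532 - 220/83) = √(956936/83) = 2*√19856422/83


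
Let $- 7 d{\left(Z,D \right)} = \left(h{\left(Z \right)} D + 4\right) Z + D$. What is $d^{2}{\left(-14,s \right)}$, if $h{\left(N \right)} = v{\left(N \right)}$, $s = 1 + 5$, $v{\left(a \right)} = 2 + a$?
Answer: $\frac{917764}{49} \approx 18730.0$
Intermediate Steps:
$s = 6$
$h{\left(N \right)} = 2 + N$
$d{\left(Z,D \right)} = - \frac{D}{7} - \frac{Z \left(4 + D \left(2 + Z\right)\right)}{7}$ ($d{\left(Z,D \right)} = - \frac{\left(\left(2 + Z\right) D + 4\right) Z + D}{7} = - \frac{\left(D \left(2 + Z\right) + 4\right) Z + D}{7} = - \frac{\left(4 + D \left(2 + Z\right)\right) Z + D}{7} = - \frac{Z \left(4 + D \left(2 + Z\right)\right) + D}{7} = - \frac{D + Z \left(4 + D \left(2 + Z\right)\right)}{7} = - \frac{D}{7} - \frac{Z \left(4 + D \left(2 + Z\right)\right)}{7}$)
$d^{2}{\left(-14,s \right)} = \left(\left(- \frac{4}{7}\right) \left(-14\right) - \frac{6}{7} - \frac{6}{7} \left(-14\right) \left(2 - 14\right)\right)^{2} = \left(8 - \frac{6}{7} - \frac{6}{7} \left(-14\right) \left(-12\right)\right)^{2} = \left(8 - \frac{6}{7} - 144\right)^{2} = \left(- \frac{958}{7}\right)^{2} = \frac{917764}{49}$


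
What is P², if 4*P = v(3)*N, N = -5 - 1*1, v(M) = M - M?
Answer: 0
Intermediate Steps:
v(M) = 0
N = -6 (N = -5 - 1 = -6)
P = 0 (P = (0*(-6))/4 = (¼)*0 = 0)
P² = 0² = 0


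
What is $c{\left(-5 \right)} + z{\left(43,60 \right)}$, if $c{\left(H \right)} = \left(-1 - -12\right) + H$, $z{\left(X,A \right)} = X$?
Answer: $49$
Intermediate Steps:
$c{\left(H \right)} = 11 + H$ ($c{\left(H \right)} = \left(-1 + 12\right) + H = 11 + H$)
$c{\left(-5 \right)} + z{\left(43,60 \right)} = \left(11 - 5\right) + 43 = 6 + 43 = 49$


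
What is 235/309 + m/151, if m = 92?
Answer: 63913/46659 ≈ 1.3698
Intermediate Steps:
235/309 + m/151 = 235/309 + 92/151 = 63913/46659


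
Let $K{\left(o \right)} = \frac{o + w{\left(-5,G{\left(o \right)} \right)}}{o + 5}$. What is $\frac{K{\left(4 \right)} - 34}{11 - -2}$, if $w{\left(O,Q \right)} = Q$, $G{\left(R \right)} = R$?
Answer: $- \frac{298}{117} \approx -2.547$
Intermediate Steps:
$K{\left(o \right)} = \frac{2 o}{5 + o}$ ($K{\left(o \right)} = \frac{o + o}{o + 5} = \frac{2 o}{5 + o}$)
$\frac{K{\left(4 \right)} - 34}{11 - -2} = \frac{2 \cdot 4 \frac{1}{5 + 4} - 34}{11 - -2} = \frac{2 \cdot 4 \cdot \frac{1}{9} - 34}{11 + 2} = \frac{2 \cdot 4 \cdot \frac{1}{9} - 34}{13} = \left(\frac{8}{9} - 34\right) \frac{1}{13} = \left(- \frac{298}{9}\right) \frac{1}{13} = - \frac{298}{117}$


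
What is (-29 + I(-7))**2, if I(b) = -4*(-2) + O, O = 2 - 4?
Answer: 529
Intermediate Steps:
O = -2
I(b) = 6 (I(b) = -4*(-2) - 2 = 8 - 2 = 6)
(-29 + I(-7))**2 = (-29 + 6)**2 = (-23)**2 = 529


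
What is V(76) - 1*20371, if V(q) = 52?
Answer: -20319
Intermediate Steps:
V(76) - 1*20371 = 52 - 1*20371 = 52 - 20371 = -20319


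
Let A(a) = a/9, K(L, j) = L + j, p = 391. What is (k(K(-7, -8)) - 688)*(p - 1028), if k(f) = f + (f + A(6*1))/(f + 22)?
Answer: 1347346/3 ≈ 4.4912e+5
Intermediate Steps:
A(a) = a/9 (A(a) = a*(1/9) = a/9)
k(f) = f + (2/3 + f)/(22 + f) (k(f) = f + (f + (6*1)/9)/(f + 22) = f + (f + (1/9)*6)/(22 + f) = f + (f + 2/3)/(22 + f) = f + (2/3 + f)/(22 + f))
(k(K(-7, -8)) - 688)*(p - 1028) = ((2/3 + (-7 - 8)**2 + 23*(-7 - 8))/(22 + (-7 - 8)) - 688)*(391 - 1028) = ((2/3 + (-15)**2 + 23*(-15))/(22 - 15) - 688)*(-637) = ((2/3 + 225 - 345)/7 - 688)*(-637) = ((1/7)*(-358/3) - 688)*(-637) = (-358/21 - 688)*(-637) = -14806/21*(-637) = 1347346/3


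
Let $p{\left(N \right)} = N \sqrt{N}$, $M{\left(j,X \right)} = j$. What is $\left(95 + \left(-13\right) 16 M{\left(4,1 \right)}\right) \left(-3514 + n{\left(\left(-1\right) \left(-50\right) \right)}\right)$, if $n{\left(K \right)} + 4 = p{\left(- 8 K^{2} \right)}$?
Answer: $2592766 + 1474000000 i \sqrt{2} \approx 2.5928 \cdot 10^{6} + 2.0846 \cdot 10^{9} i$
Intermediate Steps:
$p{\left(N \right)} = N^{\frac{3}{2}}$
$n{\left(K \right)} = -4 + 16 \sqrt{2} \left(- K^{2}\right)^{\frac{3}{2}}$ ($n{\left(K \right)} = -4 + \left(- 8 K^{2}\right)^{\frac{3}{2}} = -4 + 16 \sqrt{2} \left(- K^{2}\right)^{\frac{3}{2}}$)
$\left(95 + \left(-13\right) 16 M{\left(4,1 \right)}\right) \left(-3514 + n{\left(\left(-1\right) \left(-50\right) \right)}\right) = \left(95 + \left(-13\right) 16 \cdot 4\right) \left(-3514 - \left(4 - 16 \sqrt{2} \left(- \left(\left(-1\right) \left(-50\right)\right)^{2}\right)^{\frac{3}{2}}\right)\right) = \left(95 - 832\right) \left(-3514 - \left(4 - 16 \sqrt{2} \left(- 50^{2}\right)^{\frac{3}{2}}\right)\right) = \left(95 - 832\right) \left(-3514 - \left(4 - 16 \sqrt{2} \left(\left(-1\right) 2500\right)^{\frac{3}{2}}\right)\right) = - 737 \left(-3514 - \left(4 - 16 \sqrt{2} \left(-2500\right)^{\frac{3}{2}}\right)\right) = - 737 \left(-3514 - \left(4 - 16 \sqrt{2} \left(- 125000 i\right)\right)\right) = - 737 \left(-3514 - \left(4 + 2000000 i \sqrt{2}\right)\right) = - 737 \left(-3518 - 2000000 i \sqrt{2}\right) = 2592766 + 1474000000 i \sqrt{2}$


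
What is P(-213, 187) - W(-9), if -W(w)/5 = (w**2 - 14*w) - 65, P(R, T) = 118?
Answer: 828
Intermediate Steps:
W(w) = 325 - 5*w**2 + 70*w (W(w) = -5*((w**2 - 14*w) - 65) = -5*(-65 + w**2 - 14*w) = 325 - 5*w**2 + 70*w)
P(-213, 187) - W(-9) = 118 - (325 - 5*(-9)**2 + 70*(-9)) = 118 - (325 - 5*81 - 630) = 118 - (325 - 405 - 630) = 118 - 1*(-710) = 118 + 710 = 828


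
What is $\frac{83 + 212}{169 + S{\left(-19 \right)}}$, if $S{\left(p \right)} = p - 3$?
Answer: $\frac{295}{147} \approx 2.0068$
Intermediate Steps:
$S{\left(p \right)} = -3 + p$
$\frac{83 + 212}{169 + S{\left(-19 \right)}} = \frac{83 + 212}{169 - 22} = \frac{295}{169 - 22} = \frac{295}{147}$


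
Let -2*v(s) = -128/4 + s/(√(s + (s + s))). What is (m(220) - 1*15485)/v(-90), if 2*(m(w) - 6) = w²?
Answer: 16416/31 + 513*I*√30/31 ≈ 529.55 + 90.639*I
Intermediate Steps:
m(w) = 6 + w²/2
v(s) = 16 - √3*√s/6 (v(s) = -(-128/4 + s/(√(s + (s + s))))/2 = -(-128*¼ + s/(√(s + 2*s)))/2 = -(-32 + s/(√(3*s)))/2 = -(-32 + s/((√3*√s)))/2 = -(-32 + s*(√3/(3*√s)))/2 = -(-32 + √3*√s/3)/2 = 16 - √3*√s/6)
(m(220) - 1*15485)/v(-90) = ((6 + (½)*220²) - 1*15485)/(16 - √3*√(-90)/6) = ((6 + (½)*48400) - 15485)/(16 - √3*3*I*√10/6) = ((6 + 24200) - 15485)/(16 - I*√30/2) = (24206 - 15485)/(16 - I*√30/2) = 8721/(16 - I*√30/2)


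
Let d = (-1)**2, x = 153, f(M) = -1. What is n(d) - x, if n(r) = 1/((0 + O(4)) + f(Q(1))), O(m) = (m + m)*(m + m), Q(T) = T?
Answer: -9638/63 ≈ -152.98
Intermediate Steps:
O(m) = 4*m**2 (O(m) = (2*m)*(2*m) = 4*m**2)
d = 1
n(r) = 1/63 (n(r) = 1/((0 + 4*4**2) - 1) = 1/((0 + 4*16) - 1) = 1/((0 + 64) - 1) = 1/(64 - 1) = 1/63)
n(d) - x = 1/63 - 1*153 = 1/63 - 153 = -9638/63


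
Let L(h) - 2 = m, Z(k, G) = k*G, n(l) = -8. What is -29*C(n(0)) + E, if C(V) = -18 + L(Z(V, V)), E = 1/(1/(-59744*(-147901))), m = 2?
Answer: 8836197750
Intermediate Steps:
Z(k, G) = G*k
L(h) = 4 (L(h) = 2 + 2 = 4)
E = 8836197344 (E = 1/(-1/59744*(-1/147901)) = 1/(1/8836197344) = 8836197344)
C(V) = -14 (C(V) = -18 + 4 = -14)
-29*C(n(0)) + E = -29*(-14) + 8836197344 = 406 + 8836197344 = 8836197750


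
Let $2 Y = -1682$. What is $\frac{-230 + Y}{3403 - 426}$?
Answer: $- \frac{1071}{2977} \approx -0.35976$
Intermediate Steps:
$Y = -841$ ($Y = \frac{1}{2} \left(-1682\right) = -841$)
$\frac{-230 + Y}{3403 - 426} = \frac{-230 - 841}{3403 - 426} = - \frac{1071}{2977}$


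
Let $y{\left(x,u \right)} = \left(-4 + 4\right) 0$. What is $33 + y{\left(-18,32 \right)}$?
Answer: $33$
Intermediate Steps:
$y{\left(x,u \right)} = 0$ ($y{\left(x,u \right)} = 0 \cdot 0 = 0$)
$33 + y{\left(-18,32 \right)} = 33 + 0 = 33$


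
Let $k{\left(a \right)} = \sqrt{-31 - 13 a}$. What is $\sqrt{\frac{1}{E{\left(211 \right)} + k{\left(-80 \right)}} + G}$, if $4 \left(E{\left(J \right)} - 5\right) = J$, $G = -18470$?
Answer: $\frac{\sqrt{-4266566 - 73880 \sqrt{1009}}}{\sqrt{231 + 4 \sqrt{1009}}} \approx 135.9 i$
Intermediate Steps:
$E{\left(J \right)} = 5 + \frac{J}{4}$
$\sqrt{\frac{1}{E{\left(211 \right)} + k{\left(-80 \right)}} + G} = \sqrt{\frac{1}{\left(5 + \frac{1}{4} \cdot 211\right) + \sqrt{-31 - -1040}} - 18470} = \sqrt{\frac{1}{\left(5 + \frac{211}{4}\right) + \sqrt{-31 + 1040}} - 18470} = \sqrt{\frac{1}{\frac{231}{4} + \sqrt{1009}} - 18470} = \sqrt{-18470 + \frac{1}{\frac{231}{4} + \sqrt{1009}}}$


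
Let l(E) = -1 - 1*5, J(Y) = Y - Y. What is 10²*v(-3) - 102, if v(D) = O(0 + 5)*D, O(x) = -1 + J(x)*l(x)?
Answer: 198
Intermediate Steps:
J(Y) = 0
l(E) = -6 (l(E) = -1 - 5 = -6)
O(x) = -1 (O(x) = -1 + 0*(-6) = -1 + 0 = -1)
v(D) = -D
10²*v(-3) - 102 = 10²*(-1*(-3)) - 102 = 100*3 - 102 = 300 - 102 = 198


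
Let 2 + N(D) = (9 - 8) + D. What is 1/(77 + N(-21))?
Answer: 1/55 ≈ 0.018182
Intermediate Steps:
N(D) = -1 + D (N(D) = -2 + ((9 - 8) + D) = -2 + (1 + D) = -1 + D)
1/(77 + N(-21)) = 1/(77 + (-1 - 21)) = 1/(77 - 22) = 1/55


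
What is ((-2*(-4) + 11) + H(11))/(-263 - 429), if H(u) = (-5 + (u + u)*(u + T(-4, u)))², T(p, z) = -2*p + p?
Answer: -26411/173 ≈ -152.66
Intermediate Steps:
T(p, z) = -p
H(u) = (-5 + 2*u*(4 + u))² (H(u) = (-5 + (u + u)*(u - 1*(-4)))² = (-5 + (2*u)*(u + 4))² = (-5 + (2*u)*(4 + u))² = (-5 + 2*u*(4 + u))²)
((-2*(-4) + 11) + H(11))/(-263 - 429) = ((-2*(-4) + 11) + (-5 + 2*11² + 8*11)²)/(-263 - 429) = ((8 + 11) + (-5 + 2*121 + 88)²)/(-692) = (19 + (-5 + 242 + 88)²)*(-1/692) = (19 + 325²)*(-1/692) = (19 + 105625)*(-1/692) = 105644*(-1/692) = -26411/173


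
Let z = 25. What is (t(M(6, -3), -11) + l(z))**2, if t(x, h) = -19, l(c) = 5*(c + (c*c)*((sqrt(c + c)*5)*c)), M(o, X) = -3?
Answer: 7629394542486 + 414062500*sqrt(2) ≈ 7.6300e+12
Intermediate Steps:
l(c) = 5*c + 25*sqrt(2)*c**(7/2) (l(c) = 5*(c + c**2*((sqrt(2*c)*5)*c)) = 5*(c + c**2*(((sqrt(2)*sqrt(c))*5)*c)) = 5*(c + c**2*((5*sqrt(2)*sqrt(c))*c)) = 5*(c + c**2*(5*sqrt(2)*c**(3/2))) = 5*(c + 5*sqrt(2)*c**(7/2)) = 5*c + 25*sqrt(2)*c**(7/2))
(t(M(6, -3), -11) + l(z))**2 = (-19 + (5*25 + 25*sqrt(2)*25**(7/2)))**2 = (-19 + (125 + 25*sqrt(2)*78125))**2 = (-19 + (125 + 1953125*sqrt(2)))**2 = (106 + 1953125*sqrt(2))**2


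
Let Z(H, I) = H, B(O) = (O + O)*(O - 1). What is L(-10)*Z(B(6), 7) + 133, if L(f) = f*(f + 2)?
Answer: 4933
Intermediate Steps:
B(O) = 2*O*(-1 + O) (B(O) = (2*O)*(-1 + O) = 2*O*(-1 + O))
L(f) = f*(2 + f)
L(-10)*Z(B(6), 7) + 133 = (-10*(2 - 10))*(2*6*(-1 + 6)) + 133 = (-10*(-8))*(2*6*5) + 133 = 80*60 + 133 = 4800 + 133 = 4933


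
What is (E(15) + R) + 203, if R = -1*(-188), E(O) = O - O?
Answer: 391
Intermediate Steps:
E(O) = 0
R = 188
(E(15) + R) + 203 = (0 + 188) + 203 = 188 + 203 = 391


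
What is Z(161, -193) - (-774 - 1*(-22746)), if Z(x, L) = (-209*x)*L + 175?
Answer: 6472460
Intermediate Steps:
Z(x, L) = 175 - 209*L*x (Z(x, L) = -209*L*x + 175 = 175 - 209*L*x)
Z(161, -193) - (-774 - 1*(-22746)) = (175 - 209*(-193)*161) - (-774 - 1*(-22746)) = (175 + 6494257) - (-774 + 22746) = 6494432 - 1*21972 = 6494432 - 21972 = 6472460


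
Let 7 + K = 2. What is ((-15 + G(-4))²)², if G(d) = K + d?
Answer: 331776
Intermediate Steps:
K = -5 (K = -7 + 2 = -5)
G(d) = -5 + d
((-15 + G(-4))²)² = ((-15 + (-5 - 4))²)² = ((-15 - 9)²)² = ((-24)²)² = 576² = 331776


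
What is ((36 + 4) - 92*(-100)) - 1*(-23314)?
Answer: 32554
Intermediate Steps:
((36 + 4) - 92*(-100)) - 1*(-23314) = (40 + 9200) + 23314 = 9240 + 23314 = 32554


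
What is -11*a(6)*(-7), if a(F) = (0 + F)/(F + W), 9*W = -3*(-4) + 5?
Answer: 4158/71 ≈ 58.563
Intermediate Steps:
W = 17/9 (W = (-3*(-4) + 5)/9 = (12 + 5)/9 = (⅑)*17 = 17/9 ≈ 1.8889)
a(F) = F/(17/9 + F) (a(F) = (0 + F)/(F + 17/9) = F/(17/9 + F))
-11*a(6)*(-7) = -99*6/(17 + 9*6)*(-7) = -99*6/(17 + 54)*(-7) = -99*6/71*(-7) = -11*54/71*(-7) = -594/71*(-7) = 4158/71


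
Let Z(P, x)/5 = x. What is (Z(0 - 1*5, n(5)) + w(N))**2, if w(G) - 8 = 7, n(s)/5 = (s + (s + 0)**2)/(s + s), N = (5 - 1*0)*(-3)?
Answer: 8100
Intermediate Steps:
N = -15 (N = (5 + 0)*(-3) = 5*(-3) = -15)
n(s) = 5*(s + s**2)/(2*s) (n(s) = 5*((s + (s + 0)**2)/(s + s)) = 5*((s + s**2)/((2*s))) = 5*((s + s**2)*(1/(2*s))) = 5*((s + s**2)/(2*s)) = 5*(s + s**2)/(2*s))
w(G) = 15 (w(G) = 8 + 7 = 15)
Z(P, x) = 5*x
(Z(0 - 1*5, n(5)) + w(N))**2 = (5*(5/2 + (5/2)*5) + 15)**2 = (5*(5/2 + 25/2) + 15)**2 = (5*15 + 15)**2 = (75 + 15)**2 = 90**2 = 8100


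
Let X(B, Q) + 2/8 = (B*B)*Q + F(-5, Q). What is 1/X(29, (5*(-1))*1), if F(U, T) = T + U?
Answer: -4/16861 ≈ -0.00023723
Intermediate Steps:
X(B, Q) = -21/4 + Q + Q*B² (X(B, Q) = -¼ + ((B*B)*Q + (Q - 5)) = -¼ + (B²*Q + (-5 + Q)) = -¼ + (Q*B² + (-5 + Q)) = -¼ + (-5 + Q + Q*B²) = -21/4 + Q + Q*B²)
1/X(29, (5*(-1))*1) = 1/(-21/4 + (5*(-1))*1 + ((5*(-1))*1)*29²) = 1/(-21/4 - 5*1 - 5*1*841) = 1/(-21/4 - 5 - 5*841) = 1/(-21/4 - 5 - 4205) = 1/(-16861/4) = -4/16861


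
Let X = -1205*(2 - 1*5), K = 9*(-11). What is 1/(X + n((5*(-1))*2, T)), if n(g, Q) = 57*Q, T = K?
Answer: -1/2028 ≈ -0.00049310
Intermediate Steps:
K = -99
T = -99
X = 3615 (X = -1205*(2 - 5) = -1205*(-3) = 3615)
1/(X + n((5*(-1))*2, T)) = 1/(3615 + 57*(-99)) = 1/(3615 - 5643) = 1/(-2028) = -1/2028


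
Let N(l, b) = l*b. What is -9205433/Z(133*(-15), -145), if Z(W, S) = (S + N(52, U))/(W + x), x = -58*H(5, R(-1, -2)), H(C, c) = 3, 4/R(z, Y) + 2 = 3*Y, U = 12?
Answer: 19966584177/479 ≈ 4.1684e+7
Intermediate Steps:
R(z, Y) = 4/(-2 + 3*Y)
x = -174 (x = -58*3 = -174)
N(l, b) = b*l
Z(W, S) = (624 + S)/(-174 + W) (Z(W, S) = (S + 12*52)/(W - 174) = (S + 624)/(-174 + W) = (624 + S)/(-174 + W))
-9205433/Z(133*(-15), -145) = -9205433*(-174 + 133*(-15))/(624 - 145) = -9205433/(479/(-174 - 1995)) = -9205433/(479/(-2169)) = -9205433/((-1/2169*479)) = -9205433/(-479/2169) = -9205433*(-2169/479) = 19966584177/479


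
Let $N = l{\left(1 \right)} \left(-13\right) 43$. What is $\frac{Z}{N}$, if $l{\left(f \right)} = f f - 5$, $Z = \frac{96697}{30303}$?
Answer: $\frac{96697}{67757508} \approx 0.0014271$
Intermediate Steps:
$Z = \frac{96697}{30303}$ ($Z = 96697 \cdot \frac{1}{30303} = \frac{96697}{30303} \approx 3.191$)
$l{\left(f \right)} = -5 + f^{2}$ ($l{\left(f \right)} = f^{2} - 5 = -5 + f^{2}$)
$N = 2236$ ($N = \left(-5 + 1^{2}\right) \left(-13\right) 43 = \left(-5 + 1\right) \left(-13\right) 43 = \left(-4\right) \left(-13\right) 43 = 52 \cdot 43 = 2236$)
$\frac{Z}{N} = \frac{96697}{30303 \cdot 2236} = \frac{96697}{30303} \cdot \frac{1}{2236} = \frac{96697}{67757508}$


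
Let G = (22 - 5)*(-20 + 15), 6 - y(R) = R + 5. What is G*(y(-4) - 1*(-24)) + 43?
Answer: -2422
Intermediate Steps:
y(R) = 1 - R (y(R) = 6 - (R + 5) = 6 - (5 + R) = 6 + (-5 - R) = 1 - R)
G = -85 (G = 17*(-5) = -85)
G*(y(-4) - 1*(-24)) + 43 = -85*((1 - 1*(-4)) - 1*(-24)) + 43 = -85*((1 + 4) + 24) + 43 = -85*(5 + 24) + 43 = -85*29 + 43 = -2465 + 43 = -2422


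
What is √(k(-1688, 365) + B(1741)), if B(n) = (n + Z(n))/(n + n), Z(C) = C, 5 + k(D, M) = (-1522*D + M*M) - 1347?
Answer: √2701010 ≈ 1643.5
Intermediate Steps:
k(D, M) = -1352 + M² - 1522*D (k(D, M) = -5 + ((-1522*D + M*M) - 1347) = -5 + ((-1522*D + M²) - 1347) = -5 + ((M² - 1522*D) - 1347) = -5 + (-1347 + M² - 1522*D) = -1352 + M² - 1522*D)
B(n) = 1 (B(n) = (n + n)/(n + n) = (2*n)/((2*n)) = (2*n)*(1/(2*n)) = 1)
√(k(-1688, 365) + B(1741)) = √((-1352 + 365² - 1522*(-1688)) + 1) = √((-1352 + 133225 + 2569136) + 1) = √(2701009 + 1) = √2701010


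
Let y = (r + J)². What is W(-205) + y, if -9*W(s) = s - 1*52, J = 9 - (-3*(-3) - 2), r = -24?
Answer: 4613/9 ≈ 512.56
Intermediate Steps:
J = 2 (J = 9 - (9 - 2) = 9 - 1*7 = 9 - 7 = 2)
y = 484 (y = (-24 + 2)² = (-22)² = 484)
W(s) = 52/9 - s/9 (W(s) = -(s - 1*52)/9 = -(s - 52)/9 = -(-52 + s)/9 = 52/9 - s/9)
W(-205) + y = (52/9 - ⅑*(-205)) + 484 = (52/9 + 205/9) + 484 = 257/9 + 484 = 4613/9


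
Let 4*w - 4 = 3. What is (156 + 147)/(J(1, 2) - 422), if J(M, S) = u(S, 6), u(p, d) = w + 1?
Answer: -404/559 ≈ -0.72272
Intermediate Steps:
w = 7/4 (w = 1 + (1/4)*3 = 1 + 3/4 = 7/4 ≈ 1.7500)
u(p, d) = 11/4 (u(p, d) = 7/4 + 1 = 11/4)
J(M, S) = 11/4
(156 + 147)/(J(1, 2) - 422) = (156 + 147)/(11/4 - 422) = 303/(-1677/4) = 303*(-4/1677) = -404/559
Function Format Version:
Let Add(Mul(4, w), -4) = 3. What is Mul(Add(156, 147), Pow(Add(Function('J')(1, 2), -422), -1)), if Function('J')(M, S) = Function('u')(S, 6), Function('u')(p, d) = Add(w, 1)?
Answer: Rational(-404, 559) ≈ -0.72272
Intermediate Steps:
w = Rational(7, 4) (w = Add(1, Mul(Rational(1, 4), 3)) = Add(1, Rational(3, 4)) = Rational(7, 4) ≈ 1.7500)
Function('u')(p, d) = Rational(11, 4) (Function('u')(p, d) = Add(Rational(7, 4), 1) = Rational(11, 4))
Function('J')(M, S) = Rational(11, 4)
Mul(Add(156, 147), Pow(Add(Function('J')(1, 2), -422), -1)) = Mul(Add(156, 147), Pow(Add(Rational(11, 4), -422), -1)) = Mul(303, Pow(Rational(-1677, 4), -1)) = Mul(303, Rational(-4, 1677)) = Rational(-404, 559)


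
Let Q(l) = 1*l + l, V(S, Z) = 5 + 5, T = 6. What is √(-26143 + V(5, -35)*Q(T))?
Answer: I*√26023 ≈ 161.32*I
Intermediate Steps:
V(S, Z) = 10
Q(l) = 2*l (Q(l) = l + l = 2*l)
√(-26143 + V(5, -35)*Q(T)) = √(-26143 + 10*(2*6)) = √(-26143 + 10*12) = √(-26143 + 120) = √(-26023) = I*√26023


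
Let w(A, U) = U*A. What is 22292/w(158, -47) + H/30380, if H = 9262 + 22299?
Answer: -221429487/112800940 ≈ -1.9630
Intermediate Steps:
H = 31561
w(A, U) = A*U
22292/w(158, -47) + H/30380 = 22292/((158*(-47))) + 31561/30380 = 22292/(-7426) + 31561*(1/30380) = 22292*(-1/7426) + 31561/30380 = -11146/3713 + 31561/30380 = -221429487/112800940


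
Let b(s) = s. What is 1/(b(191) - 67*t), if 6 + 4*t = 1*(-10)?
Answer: 1/459 ≈ 0.0021787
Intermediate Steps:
t = -4 (t = -3/2 + (1*(-10))/4 = -3/2 + (¼)*(-10) = -3/2 - 5/2 = -4)
1/(b(191) - 67*t) = 1/(191 - 67*(-4)) = 1/(191 + 268) = 1/459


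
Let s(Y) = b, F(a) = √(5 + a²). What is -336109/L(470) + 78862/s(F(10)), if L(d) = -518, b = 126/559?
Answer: 1634127727/4662 ≈ 3.5052e+5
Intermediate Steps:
b = 126/559 (b = 126*(1/559) = 126/559 ≈ 0.22540)
s(Y) = 126/559
-336109/L(470) + 78862/s(F(10)) = -336109/(-518) + 78862/(126/559) = -336109*(-1/518) + 78862*(559/126) = 336109/518 + 3148847/9 = 1634127727/4662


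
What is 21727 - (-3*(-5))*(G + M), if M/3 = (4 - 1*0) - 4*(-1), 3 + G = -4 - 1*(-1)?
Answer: 21457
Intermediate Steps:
G = -6 (G = -3 + (-4 - 1*(-1)) = -3 + (-4 + 1) = -3 - 3 = -6)
M = 24 (M = 3*((4 - 1*0) - 4*(-1)) = 3*((4 + 0) + 4) = 3*(4 + 4) = 3*8 = 24)
21727 - (-3*(-5))*(G + M) = 21727 - (-3*(-5))*(-6 + 24) = 21727 - 15*18 = 21727 - 1*270 = 21727 - 270 = 21457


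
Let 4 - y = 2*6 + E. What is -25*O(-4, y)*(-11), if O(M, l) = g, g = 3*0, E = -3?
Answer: 0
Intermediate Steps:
y = -5 (y = 4 - (2*6 - 3) = 4 - (12 - 3) = 4 - 1*9 = 4 - 9 = -5)
g = 0
O(M, l) = 0
-25*O(-4, y)*(-11) = -25*0*(-11) = 0*(-11) = 0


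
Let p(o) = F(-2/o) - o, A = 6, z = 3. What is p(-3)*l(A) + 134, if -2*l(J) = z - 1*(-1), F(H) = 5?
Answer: 118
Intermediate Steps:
l(J) = -2 (l(J) = -(3 - 1*(-1))/2 = -(3 + 1)/2 = -½*4 = -2)
p(o) = 5 - o
p(-3)*l(A) + 134 = (5 - 1*(-3))*(-2) + 134 = (5 + 3)*(-2) + 134 = 8*(-2) + 134 = -16 + 134 = 118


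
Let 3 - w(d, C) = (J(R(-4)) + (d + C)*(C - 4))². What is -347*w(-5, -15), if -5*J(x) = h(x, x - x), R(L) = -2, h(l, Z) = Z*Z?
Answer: 50105759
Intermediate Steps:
h(l, Z) = Z²
J(x) = 0 (J(x) = -(x - x)²/5 = -⅕*0² = -⅕*0 = 0)
w(d, C) = 3 - (-4 + C)²*(C + d)² (w(d, C) = 3 - (0 + (d + C)*(C - 4))² = 3 - (0 + (C + d)*(-4 + C))² = 3 - (0 + (-4 + C)*(C + d))² = 3 - ((-4 + C)*(C + d))² = 3 - (-4 + C)²*(C + d)²)
-347*w(-5, -15) = -347*(3 - ((-15)² - 4*(-15) - 4*(-5) - 15*(-5))²) = -347*(3 - (225 + 60 + 20 + 75)²) = -347*(3 - 1*380²) = -347*(3 - 1*144400) = -347*(3 - 144400) = -347*(-144397) = 50105759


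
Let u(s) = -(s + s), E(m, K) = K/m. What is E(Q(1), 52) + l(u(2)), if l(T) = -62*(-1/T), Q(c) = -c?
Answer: -135/2 ≈ -67.500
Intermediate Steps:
u(s) = -2*s
l(T) = 62/T (l(T) = -(-62)/T = 62/T)
E(Q(1), 52) + l(u(2)) = 52/((-1*1)) + 62/((-2*2)) = 52/(-1) + 62/(-4) = 52*(-1) + 62*(-¼) = -52 - 31/2 = -135/2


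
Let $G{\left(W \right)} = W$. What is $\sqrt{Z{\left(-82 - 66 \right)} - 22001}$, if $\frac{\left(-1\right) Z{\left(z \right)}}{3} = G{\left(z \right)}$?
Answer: $i \sqrt{21557} \approx 146.82 i$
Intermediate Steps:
$Z{\left(z \right)} = - 3 z$
$\sqrt{Z{\left(-82 - 66 \right)} - 22001} = \sqrt{- 3 \left(-82 - 66\right) - 22001} = \sqrt{\left(-3\right) \left(-148\right) - 22001} = \sqrt{444 - 22001} = \sqrt{-21557} = i \sqrt{21557}$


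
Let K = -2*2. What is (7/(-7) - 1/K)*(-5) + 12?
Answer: 63/4 ≈ 15.750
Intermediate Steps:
K = -4
(7/(-7) - 1/K)*(-5) + 12 = (7/(-7) - 1/(-4))*(-5) + 12 = (7*(-⅐) - 1*(-¼))*(-5) + 12 = (-1 + ¼)*(-5) + 12 = -¾*(-5) + 12 = 15/4 + 12 = 63/4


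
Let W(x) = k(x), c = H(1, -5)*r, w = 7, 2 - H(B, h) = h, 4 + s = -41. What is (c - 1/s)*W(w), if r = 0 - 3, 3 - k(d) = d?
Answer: 3776/45 ≈ 83.911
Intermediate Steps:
s = -45 (s = -4 - 41 = -45)
H(B, h) = 2 - h
k(d) = 3 - d
r = -3
c = -21 (c = (2 - 1*(-5))*(-3) = (2 + 5)*(-3) = 7*(-3) = -21)
W(x) = 3 - x
(c - 1/s)*W(w) = (-21 - 1/(-45))*(3 - 1*7) = (-21 - 1*(-1/45))*(3 - 7) = (-21 + 1/45)*(-4) = -944/45*(-4) = 3776/45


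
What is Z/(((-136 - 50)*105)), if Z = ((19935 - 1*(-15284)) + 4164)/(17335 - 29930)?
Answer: 39383/245980350 ≈ 0.00016011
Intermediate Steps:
Z = -39383/12595 (Z = ((19935 + 15284) + 4164)/(-12595) = (35219 + 4164)*(-1/12595) = 39383*(-1/12595) = -39383/12595 ≈ -3.1269)
Z/(((-136 - 50)*105)) = -39383*1/(105*(-136 - 50))/12595 = -39383/(12595*((-186*105))) = -39383/12595/(-19530) = -39383/12595*(-1/19530) = 39383/245980350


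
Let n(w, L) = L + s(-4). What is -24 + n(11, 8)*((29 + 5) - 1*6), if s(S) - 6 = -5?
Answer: 228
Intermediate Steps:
s(S) = 1 (s(S) = 6 - 5 = 1)
n(w, L) = 1 + L (n(w, L) = L + 1 = 1 + L)
-24 + n(11, 8)*((29 + 5) - 1*6) = -24 + (1 + 8)*((29 + 5) - 1*6) = -24 + 9*(34 - 6) = -24 + 9*28 = -24 + 252 = 228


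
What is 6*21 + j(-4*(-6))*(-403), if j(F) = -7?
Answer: 2947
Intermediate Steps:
6*21 + j(-4*(-6))*(-403) = 6*21 - 7*(-403) = 126 + 2821 = 2947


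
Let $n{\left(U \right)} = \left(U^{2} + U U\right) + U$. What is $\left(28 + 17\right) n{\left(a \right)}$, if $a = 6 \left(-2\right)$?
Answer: $12420$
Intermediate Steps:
$a = -12$
$n{\left(U \right)} = U + 2 U^{2}$ ($n{\left(U \right)} = \left(U^{2} + U^{2}\right) + U = 2 U^{2} + U = U + 2 U^{2}$)
$\left(28 + 17\right) n{\left(a \right)} = \left(28 + 17\right) \left(- 12 \left(1 + 2 \left(-12\right)\right)\right) = 45 \left(- 12 \left(1 - 24\right)\right) = 45 \left(\left(-12\right) \left(-23\right)\right) = 45 \cdot 276 = 12420$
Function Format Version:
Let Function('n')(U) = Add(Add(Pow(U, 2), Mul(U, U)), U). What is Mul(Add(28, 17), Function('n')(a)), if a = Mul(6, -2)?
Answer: 12420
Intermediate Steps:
a = -12
Function('n')(U) = Add(U, Mul(2, Pow(U, 2))) (Function('n')(U) = Add(Add(Pow(U, 2), Pow(U, 2)), U) = Add(Mul(2, Pow(U, 2)), U) = Add(U, Mul(2, Pow(U, 2))))
Mul(Add(28, 17), Function('n')(a)) = Mul(Add(28, 17), Mul(-12, Add(1, Mul(2, -12)))) = Mul(45, Mul(-12, Add(1, -24))) = Mul(45, Mul(-12, -23)) = Mul(45, 276) = 12420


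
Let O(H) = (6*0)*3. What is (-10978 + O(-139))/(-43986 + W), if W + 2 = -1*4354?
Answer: 5489/24171 ≈ 0.22709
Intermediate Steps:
W = -4356 (W = -2 - 1*4354 = -2 - 4354 = -4356)
O(H) = 0 (O(H) = 0*3 = 0)
(-10978 + O(-139))/(-43986 + W) = (-10978 + 0)/(-43986 - 4356) = -10978/(-48342) = -10978*(-1/48342) = 5489/24171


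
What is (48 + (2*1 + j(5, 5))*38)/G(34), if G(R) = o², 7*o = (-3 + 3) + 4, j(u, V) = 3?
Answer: 5831/8 ≈ 728.88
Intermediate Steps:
o = 4/7 (o = ((-3 + 3) + 4)/7 = (0 + 4)/7 = (⅐)*4 = 4/7 ≈ 0.57143)
G(R) = 16/49 (G(R) = (4/7)² = 16/49)
(48 + (2*1 + j(5, 5))*38)/G(34) = (48 + (2*1 + 3)*38)/(16/49) = (48 + (2 + 3)*38)*(49/16) = (48 + 5*38)*(49/16) = (48 + 190)*(49/16) = 238*(49/16) = 5831/8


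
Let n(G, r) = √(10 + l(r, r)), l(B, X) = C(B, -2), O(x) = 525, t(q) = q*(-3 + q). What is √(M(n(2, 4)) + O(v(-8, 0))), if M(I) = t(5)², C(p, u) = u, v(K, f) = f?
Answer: 25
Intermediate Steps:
l(B, X) = -2
n(G, r) = 2*√2 (n(G, r) = √(10 - 2) = √8 = 2*√2)
M(I) = 100 (M(I) = (5*(-3 + 5))² = (5*2)² = 10² = 100)
√(M(n(2, 4)) + O(v(-8, 0))) = √(100 + 525) = √625 = 25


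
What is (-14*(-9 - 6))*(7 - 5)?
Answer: 420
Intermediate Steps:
(-14*(-9 - 6))*(7 - 5) = -14*(-15)*2 = 210*2 = 420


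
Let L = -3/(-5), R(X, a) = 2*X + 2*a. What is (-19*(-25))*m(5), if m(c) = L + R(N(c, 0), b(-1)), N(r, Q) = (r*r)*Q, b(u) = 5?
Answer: 5035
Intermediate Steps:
N(r, Q) = Q*r² (N(r, Q) = r²*Q = Q*r²)
L = ⅗ (L = -3*(-⅕) = ⅗ ≈ 0.60000)
m(c) = 53/5 (m(c) = ⅗ + (2*(0*c²) + 2*5) = ⅗ + (2*0 + 10) = ⅗ + (0 + 10) = ⅗ + 10 = 53/5)
(-19*(-25))*m(5) = -19*(-25)*(53/5) = 475*(53/5) = 5035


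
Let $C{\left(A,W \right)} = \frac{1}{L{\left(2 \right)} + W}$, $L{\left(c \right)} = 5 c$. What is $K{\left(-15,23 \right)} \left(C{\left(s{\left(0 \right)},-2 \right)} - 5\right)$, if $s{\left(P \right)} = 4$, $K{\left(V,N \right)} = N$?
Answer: $- \frac{897}{8} \approx -112.13$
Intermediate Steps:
$C{\left(A,W \right)} = \frac{1}{10 + W}$ ($C{\left(A,W \right)} = \frac{1}{5 \cdot 2 + W} = \frac{1}{10 + W}$)
$K{\left(-15,23 \right)} \left(C{\left(s{\left(0 \right)},-2 \right)} - 5\right) = 23 \left(\frac{1}{10 - 2} - 5\right) = 23 \left(\frac{1}{8} - 5\right) = 23 \left(- \frac{39}{8}\right) = - \frac{897}{8}$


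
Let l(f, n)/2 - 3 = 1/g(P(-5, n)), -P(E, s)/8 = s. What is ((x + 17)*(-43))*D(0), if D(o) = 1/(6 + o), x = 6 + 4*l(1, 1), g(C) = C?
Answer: -989/3 ≈ -329.67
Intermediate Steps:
P(E, s) = -8*s
l(f, n) = 6 - 1/(4*n) (l(f, n) = 6 + 2/((-8*n)) = 6 + 2*(-1/(8*n)) = 6 - 1/(4*n))
x = 29 (x = 6 + 4*(6 - ¼/1) = 6 + 4*(6 - ¼*1) = 6 + 4*(6 - ¼) = 6 + 4*(23/4) = 6 + 23 = 29)
((x + 17)*(-43))*D(0) = ((29 + 17)*(-43))/(6 + 0) = (46*(-43))/6 = -1978*⅙ = -989/3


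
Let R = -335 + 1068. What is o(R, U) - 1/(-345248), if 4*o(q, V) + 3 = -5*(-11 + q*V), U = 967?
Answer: -305889986935/345248 ≈ -8.8600e+5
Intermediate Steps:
R = 733
o(q, V) = 13 - 5*V*q/4 (o(q, V) = -3/4 + (-5*(-11 + q*V))/4 = -3/4 + (-5*(-11 + V*q))/4 = -3/4 + (55 - 5*V*q)/4 = -3/4 + (55/4 - 5*V*q/4) = 13 - 5*V*q/4)
o(R, U) - 1/(-345248) = (13 - 5/4*967*733) - 1/(-345248) = (13 - 3544055/4) - 1*(-1/345248) = -3544003/4 + 1/345248 = -305889986935/345248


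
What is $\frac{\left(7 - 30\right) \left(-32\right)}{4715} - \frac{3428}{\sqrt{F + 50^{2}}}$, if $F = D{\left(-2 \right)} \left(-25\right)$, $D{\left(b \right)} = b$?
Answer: $\frac{32}{205} - \frac{1714 \sqrt{102}}{255} \approx -67.728$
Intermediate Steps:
$F = 50$ ($F = \left(-2\right) \left(-25\right) = 50$)
$\frac{\left(7 - 30\right) \left(-32\right)}{4715} - \frac{3428}{\sqrt{F + 50^{2}}} = \frac{\left(7 - 30\right) \left(-32\right)}{4715} - \frac{3428}{\sqrt{50 + 50^{2}}} = \left(-23\right) \left(-32\right) \frac{1}{4715} - \frac{3428}{\sqrt{50 + 2500}} = 736 \cdot \frac{1}{4715} - \frac{3428}{\sqrt{2550}} = \frac{32}{205} - \frac{3428}{5 \sqrt{102}} = \frac{32}{205} - 3428 \frac{\sqrt{102}}{510} = \frac{32}{205} - \frac{1714 \sqrt{102}}{255}$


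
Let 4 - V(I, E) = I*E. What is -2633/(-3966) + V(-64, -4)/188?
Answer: -126107/186402 ≈ -0.67653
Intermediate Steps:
V(I, E) = 4 - E*I (V(I, E) = 4 - I*E = 4 - E*I)
-2633/(-3966) + V(-64, -4)/188 = -2633/(-3966) + (4 - 1*(-4)*(-64))/188 = -2633*(-1/3966) + (4 - 256)*(1/188) = 2633/3966 - 252*1/188 = 2633/3966 - 63/47 = -126107/186402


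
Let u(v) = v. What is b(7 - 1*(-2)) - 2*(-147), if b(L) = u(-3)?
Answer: 291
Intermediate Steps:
b(L) = -3
b(7 - 1*(-2)) - 2*(-147) = -3 - 2*(-147) = -3 + 294 = 291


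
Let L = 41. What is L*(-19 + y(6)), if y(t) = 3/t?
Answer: -1517/2 ≈ -758.50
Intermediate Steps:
L*(-19 + y(6)) = 41*(-19 + 3/6) = 41*(-19 + 3*(⅙)) = 41*(-19 + ½) = 41*(-37/2) = -1517/2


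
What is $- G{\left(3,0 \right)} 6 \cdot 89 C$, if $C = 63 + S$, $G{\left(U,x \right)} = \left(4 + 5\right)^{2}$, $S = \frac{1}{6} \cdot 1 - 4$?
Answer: $-2559195$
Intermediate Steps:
$S = - \frac{23}{6}$ ($S = \frac{1}{6} \cdot 1 - 4 = \frac{1}{6} - 4 = - \frac{23}{6} \approx -3.8333$)
$G{\left(U,x \right)} = 81$ ($G{\left(U,x \right)} = 9^{2} = 81$)
$C = \frac{355}{6}$ ($C = 63 - \frac{23}{6} = \frac{355}{6} \approx 59.167$)
$- G{\left(3,0 \right)} 6 \cdot 89 C = \left(-1\right) 81 \cdot 6 \cdot 89 \cdot \frac{355}{6} = \left(-81\right) 6 \cdot 89 \cdot \frac{355}{6} = \left(-486\right) 89 \cdot \frac{355}{6} = \left(-43254\right) \frac{355}{6} = -2559195$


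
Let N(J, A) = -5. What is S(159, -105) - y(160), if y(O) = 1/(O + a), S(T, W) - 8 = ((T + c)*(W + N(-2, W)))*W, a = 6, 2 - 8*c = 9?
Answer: 606348779/332 ≈ 1.8264e+6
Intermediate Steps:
c = -7/8 (c = ¼ - ⅛*9 = ¼ - 9/8 = -7/8 ≈ -0.87500)
S(T, W) = 8 + W*(-5 + W)*(-7/8 + T) (S(T, W) = 8 + ((T - 7/8)*(W - 5))*W = 8 + ((-7/8 + T)*(-5 + W))*W = 8 + ((-5 + W)*(-7/8 + T))*W = 8 + W*(-5 + W)*(-7/8 + T))
y(O) = 1/(6 + O) (y(O) = 1/(O + 6) = 1/(6 + O))
S(159, -105) - y(160) = (8 - 7/8*(-105)² + (35/8)*(-105) + 159*(-105)² - 5*159*(-105)) - 1/(6 + 160) = (8 - 7/8*11025 - 3675/8 + 159*11025 + 83475) - 1/166 = (8 - 77175/8 - 3675/8 + 1752975 + 83475) - 1*1/166 = 7305407/4 - 1/166 = 606348779/332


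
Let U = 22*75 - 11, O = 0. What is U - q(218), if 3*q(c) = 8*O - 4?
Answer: 4921/3 ≈ 1640.3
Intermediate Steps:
q(c) = -4/3 (q(c) = (8*0 - 4)/3 = (0 - 4)/3 = (⅓)*(-4) = -4/3)
U = 1639 (U = 1650 - 11 = 1639)
U - q(218) = 1639 - 1*(-4/3) = 1639 + 4/3 = 4921/3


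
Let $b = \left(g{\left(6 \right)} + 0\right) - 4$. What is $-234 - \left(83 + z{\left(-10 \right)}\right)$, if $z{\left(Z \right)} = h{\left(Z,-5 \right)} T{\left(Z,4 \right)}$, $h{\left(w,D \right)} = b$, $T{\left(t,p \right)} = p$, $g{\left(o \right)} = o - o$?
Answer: $-301$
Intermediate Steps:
$g{\left(o \right)} = 0$
$b = -4$ ($b = \left(0 + 0\right) - 4 = 0 - 4 = -4$)
$h{\left(w,D \right)} = -4$
$z{\left(Z \right)} = -16$ ($z{\left(Z \right)} = \left(-4\right) 4 = -16$)
$-234 - \left(83 + z{\left(-10 \right)}\right) = -234 - 67 = -301$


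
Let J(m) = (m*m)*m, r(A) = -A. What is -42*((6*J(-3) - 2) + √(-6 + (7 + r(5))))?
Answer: 6888 - 84*I ≈ 6888.0 - 84.0*I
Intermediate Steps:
J(m) = m³ (J(m) = m²*m = m³)
-42*((6*J(-3) - 2) + √(-6 + (7 + r(5)))) = -42*((6*(-3)³ - 2) + √(-6 + (7 - 1*5))) = -42*((6*(-27) - 2) + √(-6 + (7 - 5))) = -42*((-162 - 2) + √(-6 + 2)) = -42*(-164 + √(-4)) = -42*(-164 + 2*I) = 6888 - 84*I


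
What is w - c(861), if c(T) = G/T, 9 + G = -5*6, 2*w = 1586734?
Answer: 227696342/287 ≈ 7.9337e+5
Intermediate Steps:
w = 793367 (w = (½)*1586734 = 793367)
G = -39 (G = -9 - 5*6 = -9 - 30 = -39)
c(T) = -39/T
w - c(861) = 793367 - (-39)/861 = 793367 - 1*(-13/287) = 793367 + 13/287 = 227696342/287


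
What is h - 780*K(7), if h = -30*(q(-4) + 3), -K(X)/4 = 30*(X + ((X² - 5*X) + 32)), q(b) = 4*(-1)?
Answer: 4960830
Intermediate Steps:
q(b) = -4
K(X) = -3840 - 120*X² + 480*X (K(X) = -120*(X + ((X² - 5*X) + 32)) = -120*(X + (32 + X² - 5*X)) = -120*(32 + X² - 4*X) = -4*(960 - 120*X + 30*X²) = -3840 - 120*X² + 480*X)
h = 30 (h = -30*(-4 + 3) = -30*(-1) = -5*(-6) = 30)
h - 780*K(7) = 30 - 780*(-3840 - 120*7² + 480*7) = 30 - 780*(-3840 - 120*49 + 3360) = 30 - 780*(-3840 - 5880 + 3360) = 30 - 780*(-6360) = 30 + 4960800 = 4960830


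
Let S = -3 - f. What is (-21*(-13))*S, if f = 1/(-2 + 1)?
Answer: -546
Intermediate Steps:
f = -1 (f = 1/(-1) = -1)
S = -2 (S = -3 - 1*(-1) = -3 + 1 = -2)
(-21*(-13))*S = -21*(-13)*(-2) = 273*(-2) = -546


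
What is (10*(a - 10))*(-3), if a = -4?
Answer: 420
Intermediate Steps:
(10*(a - 10))*(-3) = (10*(-4 - 10))*(-3) = (10*(-14))*(-3) = -140*(-3) = 420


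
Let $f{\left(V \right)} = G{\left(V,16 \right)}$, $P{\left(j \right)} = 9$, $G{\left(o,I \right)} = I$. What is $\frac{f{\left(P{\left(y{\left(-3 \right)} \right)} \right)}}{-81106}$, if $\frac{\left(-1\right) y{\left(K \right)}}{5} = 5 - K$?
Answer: $- \frac{8}{40553} \approx -0.00019727$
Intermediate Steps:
$y{\left(K \right)} = -25 + 5 K$ ($y{\left(K \right)} = - 5 \left(5 - K\right) = -25 + 5 K$)
$f{\left(V \right)} = 16$
$\frac{f{\left(P{\left(y{\left(-3 \right)} \right)} \right)}}{-81106} = \frac{16}{-81106} = 16 \left(- \frac{1}{81106}\right) = - \frac{8}{40553}$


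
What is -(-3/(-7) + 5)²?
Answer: -1444/49 ≈ -29.469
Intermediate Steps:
-(-3/(-7) + 5)² = -(-3*(-⅐) + 5)² = -(3/7 + 5)² = -(38/7)² = -1*1444/49 = -1444/49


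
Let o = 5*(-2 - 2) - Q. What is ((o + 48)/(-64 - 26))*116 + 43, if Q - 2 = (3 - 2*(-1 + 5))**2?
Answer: 1877/45 ≈ 41.711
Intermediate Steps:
Q = 27 (Q = 2 + (3 - 2*(-1 + 5))**2 = 2 + (3 - 2*4)**2 = 2 + (3 - 8)**2 = 2 + (-5)**2 = 2 + 25 = 27)
o = -47 (o = 5*(-2 - 2) - 1*27 = 5*(-4) - 27 = -20 - 27 = -47)
((o + 48)/(-64 - 26))*116 + 43 = ((-47 + 48)/(-64 - 26))*116 + 43 = (1/(-90))*116 + 43 = (1*(-1/90))*116 + 43 = -1/90*116 + 43 = -58/45 + 43 = 1877/45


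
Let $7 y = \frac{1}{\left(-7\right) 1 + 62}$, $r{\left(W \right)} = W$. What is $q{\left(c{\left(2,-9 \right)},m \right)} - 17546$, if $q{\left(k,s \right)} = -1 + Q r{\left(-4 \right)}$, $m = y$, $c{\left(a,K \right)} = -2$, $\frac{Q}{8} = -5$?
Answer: $-17387$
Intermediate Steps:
$Q = -40$ ($Q = 8 \left(-5\right) = -40$)
$y = \frac{1}{385}$ ($y = \frac{1}{7 \left(\left(-7\right) 1 + 62\right)} = \frac{1}{7 \left(-7 + 62\right)} = \frac{1}{7 \cdot 55} = \frac{1}{7} \cdot \frac{1}{55} = \frac{1}{385} \approx 0.0025974$)
$m = \frac{1}{385} \approx 0.0025974$
$q{\left(k,s \right)} = 159$ ($q{\left(k,s \right)} = -1 - -160 = -1 + 160 = 159$)
$q{\left(c{\left(2,-9 \right)},m \right)} - 17546 = 159 - 17546 = -17387$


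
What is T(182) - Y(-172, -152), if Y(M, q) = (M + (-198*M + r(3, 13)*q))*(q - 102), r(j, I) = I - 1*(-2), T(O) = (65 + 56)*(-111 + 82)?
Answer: 8023907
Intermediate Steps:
T(O) = -3509 (T(O) = 121*(-29) = -3509)
r(j, I) = 2 + I (r(j, I) = I + 2 = 2 + I)
Y(M, q) = (-102 + q)*(-197*M + 15*q) (Y(M, q) = (M + (-198*M + (2 + 13)*q))*(q - 102) = (M + (-198*M + 15*q))*(-102 + q) = (-197*M + 15*q)*(-102 + q) = (-102 + q)*(-197*M + 15*q))
T(182) - Y(-172, -152) = -3509 - (-1530*(-152) + 15*(-152)² + 20094*(-172) - 197*(-172)*(-152)) = -3509 - (232560 + 15*23104 - 3456168 - 5150368) = -3509 - (232560 + 346560 - 3456168 - 5150368) = -3509 - 1*(-8027416) = -3509 + 8027416 = 8023907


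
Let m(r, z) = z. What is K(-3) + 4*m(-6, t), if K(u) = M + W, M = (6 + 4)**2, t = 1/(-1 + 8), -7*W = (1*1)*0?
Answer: 704/7 ≈ 100.57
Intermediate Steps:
W = 0 (W = -1*1*0/7 = -0/7 = -1/7*0 = 0)
t = 1/7 ≈ 0.14286
M = 100 (M = 10**2 = 100)
K(u) = 100 (K(u) = 100 + 0 = 100)
K(-3) + 4*m(-6, t) = 100 + 4*(1/7) = 100 + 4/7 = 704/7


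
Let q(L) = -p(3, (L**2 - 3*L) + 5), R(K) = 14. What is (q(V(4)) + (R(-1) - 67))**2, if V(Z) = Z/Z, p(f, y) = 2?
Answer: 3025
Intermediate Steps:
V(Z) = 1
q(L) = -2 (q(L) = -1*2 = -2)
(q(V(4)) + (R(-1) - 67))**2 = (-2 + (14 - 67))**2 = (-2 - 53)**2 = (-55)**2 = 3025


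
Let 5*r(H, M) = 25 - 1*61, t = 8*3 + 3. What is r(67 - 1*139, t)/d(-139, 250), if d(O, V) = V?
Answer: -18/625 ≈ -0.028800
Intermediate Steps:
t = 27 (t = 24 + 3 = 27)
r(H, M) = -36/5 (r(H, M) = (25 - 1*61)/5 = (25 - 61)/5 = (⅕)*(-36) = -36/5)
r(67 - 1*139, t)/d(-139, 250) = -36/5/250 = -36/5*1/250 = -18/625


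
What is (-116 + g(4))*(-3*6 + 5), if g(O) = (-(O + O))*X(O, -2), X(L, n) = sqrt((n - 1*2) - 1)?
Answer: 1508 + 104*I*sqrt(5) ≈ 1508.0 + 232.55*I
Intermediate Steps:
X(L, n) = sqrt(-3 + n) (X(L, n) = sqrt((n - 2) - 1) = sqrt((-2 + n) - 1) = sqrt(-3 + n))
g(O) = -2*I*O*sqrt(5) (g(O) = (-(O + O))*sqrt(-3 - 2) = (-2*O)*sqrt(-5) = (-2*O)*(I*sqrt(5)) = -2*I*O*sqrt(5))
(-116 + g(4))*(-3*6 + 5) = (-116 - 2*I*4*sqrt(5))*(-3*6 + 5) = (-116 - 8*I*sqrt(5))*(-18 + 5) = (-116 - 8*I*sqrt(5))*(-13) = 1508 + 104*I*sqrt(5)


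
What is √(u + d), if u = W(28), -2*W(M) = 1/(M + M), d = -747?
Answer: I*√585655/28 ≈ 27.331*I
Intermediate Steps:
W(M) = -1/(4*M) (W(M) = -1/(2*(M + M)) = -1/(2*M)/2 = -1/(4*M))
u = -1/112 (u = -¼/28 = -¼*1/28 = -1/112 ≈ -0.0089286)
√(u + d) = √(-1/112 - 747) = √(-83665/112) = I*√585655/28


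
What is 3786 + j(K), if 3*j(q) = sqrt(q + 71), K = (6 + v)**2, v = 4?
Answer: 3786 + sqrt(19) ≈ 3790.4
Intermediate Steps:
K = 100 (K = (6 + 4)**2 = 10**2 = 100)
j(q) = sqrt(71 + q)/3 (j(q) = sqrt(q + 71)/3 = sqrt(71 + q)/3)
3786 + j(K) = 3786 + sqrt(71 + 100)/3 = 3786 + sqrt(171)/3 = 3786 + (3*sqrt(19))/3 = 3786 + sqrt(19)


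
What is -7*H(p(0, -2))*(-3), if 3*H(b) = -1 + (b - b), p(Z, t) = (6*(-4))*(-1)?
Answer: -7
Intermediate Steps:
p(Z, t) = 24 (p(Z, t) = -24*(-1) = 24)
H(b) = -1/3 (H(b) = (-1 + (b - b))/3 = (-1 + 0)/3 = (1/3)*(-1) = -1/3)
-7*H(p(0, -2))*(-3) = -7*(-1/3)*(-3) = (7/3)*(-3) = -7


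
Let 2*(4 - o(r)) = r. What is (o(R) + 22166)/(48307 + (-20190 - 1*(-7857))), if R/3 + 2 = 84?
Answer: 22047/35974 ≈ 0.61286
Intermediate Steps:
R = 246 (R = -6 + 3*84 = -6 + 252 = 246)
o(r) = 4 - r/2
(o(R) + 22166)/(48307 + (-20190 - 1*(-7857))) = ((4 - ½*246) + 22166)/(48307 + (-20190 - 1*(-7857))) = ((4 - 123) + 22166)/(48307 + (-20190 + 7857)) = (-119 + 22166)/(48307 - 12333) = 22047/35974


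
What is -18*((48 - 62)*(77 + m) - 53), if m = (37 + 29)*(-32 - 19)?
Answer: -827874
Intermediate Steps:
m = -3366 (m = 66*(-51) = -3366)
-18*((48 - 62)*(77 + m) - 53) = -18*((48 - 62)*(77 - 3366) - 53) = -18*(-14*(-3289) - 53) = -18*(46046 - 53) = -18*45993 = -827874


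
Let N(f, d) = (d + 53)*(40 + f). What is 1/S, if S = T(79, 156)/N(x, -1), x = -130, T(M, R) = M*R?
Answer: -30/79 ≈ -0.37975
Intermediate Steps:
N(f, d) = (40 + f)*(53 + d) (N(f, d) = (53 + d)*(40 + f) = (40 + f)*(53 + d))
S = -79/30 (S = (79*156)/(2120 + 40*(-1) + 53*(-130) - 1*(-130)) = 12324/(2120 - 40 - 6890 + 130) = 12324/(-4680) = 12324*(-1/4680) = -79/30 ≈ -2.6333)
1/S = 1/(-79/30) = -30/79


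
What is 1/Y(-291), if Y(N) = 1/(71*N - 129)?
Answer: -20790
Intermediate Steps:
Y(N) = 1/(-129 + 71*N)
1/Y(-291) = 1/(1/(-129 + 71*(-291))) = 1/(1/(-129 - 20661)) = 1/(1/(-20790)) = 1/(-1/20790) = -20790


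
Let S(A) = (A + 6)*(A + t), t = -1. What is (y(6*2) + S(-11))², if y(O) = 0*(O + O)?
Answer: 3600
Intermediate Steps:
y(O) = 0 (y(O) = 0*(2*O) = 0)
S(A) = (-1 + A)*(6 + A) (S(A) = (A + 6)*(A - 1) = (6 + A)*(-1 + A) = (-1 + A)*(6 + A))
(y(6*2) + S(-11))² = (0 + (-6 + (-11)² + 5*(-11)))² = (0 + (-6 + 121 - 55))² = (0 + 60)² = 60² = 3600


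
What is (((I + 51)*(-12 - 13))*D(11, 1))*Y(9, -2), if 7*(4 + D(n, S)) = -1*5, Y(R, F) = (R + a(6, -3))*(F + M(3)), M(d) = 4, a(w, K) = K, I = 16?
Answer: 663300/7 ≈ 94757.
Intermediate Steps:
Y(R, F) = (-3 + R)*(4 + F) (Y(R, F) = (R - 3)*(F + 4) = (-3 + R)*(4 + F))
D(n, S) = -33/7 (D(n, S) = -4 + (-1*5)/7 = -4 + (⅐)*(-5) = -4 - 5/7 = -33/7)
(((I + 51)*(-12 - 13))*D(11, 1))*Y(9, -2) = (((16 + 51)*(-12 - 13))*(-33/7))*(-12 - 3*(-2) + 4*9 - 2*9) = ((67*(-25))*(-33/7))*(-12 + 6 + 36 - 18) = -1675*(-33/7)*12 = (55275/7)*12 = 663300/7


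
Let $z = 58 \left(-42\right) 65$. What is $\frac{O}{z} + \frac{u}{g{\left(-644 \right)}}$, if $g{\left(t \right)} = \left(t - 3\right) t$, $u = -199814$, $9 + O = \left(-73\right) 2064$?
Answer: $\frac{52968371}{112202740} \approx 0.47208$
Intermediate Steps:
$O = -150681$ ($O = -9 - 150672 = -150681$)
$g{\left(t \right)} = t \left(-3 + t\right)$ ($g{\left(t \right)} = \left(-3 + t\right) t = t \left(-3 + t\right)$)
$z = -158340$ ($z = \left(-2436\right) 65 = -158340$)
$\frac{O}{z} + \frac{u}{g{\left(-644 \right)}} = - \frac{150681}{-158340} - \frac{199814}{\left(-644\right) \left(-3 - 644\right)} = \left(-150681\right) \left(- \frac{1}{158340}\right) - \frac{199814}{\left(-644\right) \left(-647\right)} = \frac{50227}{52780} - \frac{199814}{416668} = \frac{50227}{52780} - \frac{99907}{208334} = \frac{52968371}{112202740}$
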